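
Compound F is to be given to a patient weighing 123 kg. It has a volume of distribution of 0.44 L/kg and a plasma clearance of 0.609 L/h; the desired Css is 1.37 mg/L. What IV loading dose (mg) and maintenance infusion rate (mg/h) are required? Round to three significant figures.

(a) 74.1 mg; (b) 0.834 mg/h

Total Vd = 0.44 × 123 = 54.12 L
Loading: fill Vd to C_target → 54.12 L × 1.37 mg/L = 74.14 mg
Maintenance: replace elimination → rate = CL × Css = 0.6090 × 1.37 = 0.8343 mg/h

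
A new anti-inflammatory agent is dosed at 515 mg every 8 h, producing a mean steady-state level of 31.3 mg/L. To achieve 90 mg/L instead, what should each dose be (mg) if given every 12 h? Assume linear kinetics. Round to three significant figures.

2220 mg

For first-order elimination, Css ∝ F·D/(CL·τ); F and CL are unchanged, so Css ∝ D/τ.
D₂ = D₁ × (Css,target / Css,current) × (τ₂/τ₁) = 515 × (90/31.3) × (12/8) = 2221 mg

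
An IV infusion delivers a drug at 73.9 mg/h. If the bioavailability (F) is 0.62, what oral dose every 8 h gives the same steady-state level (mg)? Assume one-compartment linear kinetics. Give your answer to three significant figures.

954 mg

To maintain the same Css, the systemic dosing rate must be unchanged: F·D/τ = infusion rate.
D = rate × τ / F = 73.9 × 8 / 0.62 = 953.5 mg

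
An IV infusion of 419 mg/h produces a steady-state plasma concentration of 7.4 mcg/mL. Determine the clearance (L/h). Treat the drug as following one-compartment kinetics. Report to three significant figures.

56.6 L/h

At steady state, infusion rate = CL × Css, so CL = rate / Css.
CL = 419 / 7.4 = 56.62 L/h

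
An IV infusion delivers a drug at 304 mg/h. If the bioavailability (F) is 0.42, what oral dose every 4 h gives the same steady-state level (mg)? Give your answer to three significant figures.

2900 mg

To maintain the same Css, the systemic dosing rate must be unchanged: F·D/τ = infusion rate.
D = rate × τ / F = 304 × 4 / 0.42 = 2895 mg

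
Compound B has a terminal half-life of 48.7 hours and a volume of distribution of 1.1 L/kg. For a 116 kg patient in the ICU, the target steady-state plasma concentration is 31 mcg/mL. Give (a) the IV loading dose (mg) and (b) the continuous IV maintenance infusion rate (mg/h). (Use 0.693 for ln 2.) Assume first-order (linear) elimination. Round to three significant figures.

Total Vd = 1.1 × 116 = 127.6 L
LD = Vd × C = 127.6 × 31 = 3956 mg
CL = 0.693 × Vd / t½ = 0.693 × 127.6 / 48.7 = 1.816 L/h
Infusion rate = CL × Css = 1.816 × 31 = 56.30 mg/h

(a) 3960 mg; (b) 56.3 mg/h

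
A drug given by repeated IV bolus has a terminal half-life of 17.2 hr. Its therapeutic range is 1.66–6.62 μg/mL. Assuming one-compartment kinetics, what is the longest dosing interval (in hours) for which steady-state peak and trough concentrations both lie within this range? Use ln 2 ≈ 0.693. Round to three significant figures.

34.3 h

k = 0.693 / t½ = 0.693 / 17.2 = 0.04029 h⁻¹
Between IV bolus doses, concentration decays as C = C₀·e^(−kτ), so C_peak/C_trough = e^(kτ).
τ_max = ln(C_peak/C_trough) / k = ln(6.62/1.66) / 0.04029 = 1.383 / 0.04029 = 34.33 h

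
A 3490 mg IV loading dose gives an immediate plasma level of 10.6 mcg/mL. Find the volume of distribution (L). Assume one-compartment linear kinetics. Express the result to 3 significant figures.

Immediately after an IV bolus, C₀ = Dose / Vd, so Vd = Dose / C₀.
Vd = 3490 / 10.6 = 329.2 L

329 L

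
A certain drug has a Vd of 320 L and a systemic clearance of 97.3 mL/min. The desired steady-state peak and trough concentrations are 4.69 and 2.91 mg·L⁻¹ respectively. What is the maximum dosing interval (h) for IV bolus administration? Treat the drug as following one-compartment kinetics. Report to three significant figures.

26.2 h

Convert clearance: 97.3 mL/min × 60 min/h ÷ 1000 mL/L = 5.838 L/h
k = CL / Vd = 5.838 / 320.0 = 0.01824 h⁻¹
Between IV bolus doses, concentration decays as C = C₀·e^(−kτ), so C_peak/C_trough = e^(kτ).
τ_max = ln(C_peak/C_trough) / k = ln(4.69/2.91) / 0.01824 = 0.4773 / 0.01824 = 26.17 h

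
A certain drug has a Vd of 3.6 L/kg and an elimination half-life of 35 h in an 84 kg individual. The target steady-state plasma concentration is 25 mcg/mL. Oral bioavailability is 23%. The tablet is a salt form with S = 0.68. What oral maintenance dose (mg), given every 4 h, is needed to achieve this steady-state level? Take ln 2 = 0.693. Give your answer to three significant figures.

3830 mg

Vd(total) = 84 kg × 3.6 L/kg = 302.4 L
CL = ln 2 · Vd / t½ = 0.693 × 302.4 / 35 = 5.988 L/h
D = CL × Css × τ / F / S = 5.988 × 25 × 4 / 0.23 / 0.68 = 3829 mg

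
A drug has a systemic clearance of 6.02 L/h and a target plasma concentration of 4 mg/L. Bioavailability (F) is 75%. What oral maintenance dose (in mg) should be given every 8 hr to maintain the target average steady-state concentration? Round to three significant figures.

257 mg

At steady state, dose per interval replaces the amount cleared in that interval: F·D/τ = CL·Css.
D = CL × Css × τ / F = 6.020 × 4 × 8 / 0.75 = 256.9 mg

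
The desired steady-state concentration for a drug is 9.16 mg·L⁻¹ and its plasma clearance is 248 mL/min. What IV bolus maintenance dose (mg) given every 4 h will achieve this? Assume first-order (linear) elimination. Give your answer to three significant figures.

CL = 248 mL/min × 60/1000 = 14.88 L/h
D = CL × Css × τ = 14.88 × 9.16 × 4 = 545.2 mg

545 mg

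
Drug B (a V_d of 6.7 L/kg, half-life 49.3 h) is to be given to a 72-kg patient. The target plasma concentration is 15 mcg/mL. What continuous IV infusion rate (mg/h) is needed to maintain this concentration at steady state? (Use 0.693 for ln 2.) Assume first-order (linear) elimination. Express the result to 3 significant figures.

Total Vd = 6.7 × 72 = 482.4 L
CL = 0.693 × Vd / t½ = 0.693 × 482.4 / 49.3 = 6.781 L/h
Infusion rate = CL × Css = 6.781 × 15 = 101.7 mg/h

102 mg/h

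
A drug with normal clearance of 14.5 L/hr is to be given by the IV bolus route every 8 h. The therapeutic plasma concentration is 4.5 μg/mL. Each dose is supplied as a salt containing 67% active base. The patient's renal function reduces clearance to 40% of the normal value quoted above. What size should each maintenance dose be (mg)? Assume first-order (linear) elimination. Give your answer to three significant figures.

Patient clearance = 0.4 × 14.50 = 5.800 L/h
At steady state, dose per interval replaces the amount cleared in that interval: S·D/τ = CL·Css.
D = CL × Css × τ / S = 5.800 × 4.5 × 8 / 0.67 = 311.6 mg

312 mg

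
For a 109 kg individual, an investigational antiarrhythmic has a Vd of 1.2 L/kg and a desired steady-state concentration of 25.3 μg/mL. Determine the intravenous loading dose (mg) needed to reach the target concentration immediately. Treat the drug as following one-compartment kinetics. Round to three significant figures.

3310 mg

Total Vd = 1.2 × 109 = 130.8 L
The loading dose fills Vd to the target concentration.
LD = Vd × C = 130.8 × 25.30 = 3309 mg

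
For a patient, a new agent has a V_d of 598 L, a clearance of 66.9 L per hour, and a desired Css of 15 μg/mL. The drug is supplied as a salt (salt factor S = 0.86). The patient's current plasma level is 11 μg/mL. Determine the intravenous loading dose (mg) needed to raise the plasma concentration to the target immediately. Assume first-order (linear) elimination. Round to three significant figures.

2780 mg

The loading dose fills Vd to the target concentration; clearance is irrelevant here.
Concentration deficit ΔC = 15 − 11 = 4.000 mg/L
LD = Vd × ΔC / S = 598.0 × 4.000 / 0.86 = 2781 mg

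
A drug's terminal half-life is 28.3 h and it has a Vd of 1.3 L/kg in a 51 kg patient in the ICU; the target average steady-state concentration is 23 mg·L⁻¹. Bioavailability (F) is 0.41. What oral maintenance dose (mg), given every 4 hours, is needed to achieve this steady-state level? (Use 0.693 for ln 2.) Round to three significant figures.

Vd(total) = 51 kg × 1.3 L/kg = 66.30 L
k = 0.693/28.3 = 0.02449 h⁻¹, so CL = k·Vd = 0.02449 × 66.30 = 1.624 L/h
D = CL × Css × τ / F = 1.624 × 23 × 4 / 0.41 = 364.4 mg

364 mg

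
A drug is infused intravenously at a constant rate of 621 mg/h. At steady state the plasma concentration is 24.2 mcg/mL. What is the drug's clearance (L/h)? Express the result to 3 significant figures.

At steady state, infusion rate = CL × Css, so CL = rate / Css.
CL = 621 / 24.2 = 25.66 L/h

25.7 L/h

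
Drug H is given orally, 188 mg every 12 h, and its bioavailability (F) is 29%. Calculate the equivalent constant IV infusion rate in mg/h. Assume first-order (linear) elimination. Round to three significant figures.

Equivalent systemic input: infusion rate = F·D/τ.
Rate = 0.29 × 188 / 12 = 4.543 mg/h

4.54 mg/h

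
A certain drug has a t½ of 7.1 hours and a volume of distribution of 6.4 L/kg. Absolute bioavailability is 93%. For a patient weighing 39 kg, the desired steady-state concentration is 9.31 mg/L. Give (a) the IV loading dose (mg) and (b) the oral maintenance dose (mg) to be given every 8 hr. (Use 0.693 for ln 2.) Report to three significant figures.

Vd(total) = 39 kg × 6.4 L/kg = 249.6 L
LD = Vd × C = 249.6 × 9.31 = 2324 mg
CL = 0.693 × Vd / t½ = 0.693 × 249.6 / 7.1 = 24.36 L/h
D = CL × Css × τ / F = 24.36 × 9.31 × 8 / 0.93 = 1951 mg

(a) 2320 mg; (b) 1950 mg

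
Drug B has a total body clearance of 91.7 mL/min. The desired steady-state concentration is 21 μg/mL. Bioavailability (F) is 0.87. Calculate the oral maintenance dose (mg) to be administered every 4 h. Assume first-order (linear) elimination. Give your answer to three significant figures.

531 mg

Convert clearance: 91.7 mL/min × 60 min/h ÷ 1000 mL/L = 5.502 L/h
D = CL × Css × τ / F = 5.502 × 21 × 4 / 0.87 = 531.2 mg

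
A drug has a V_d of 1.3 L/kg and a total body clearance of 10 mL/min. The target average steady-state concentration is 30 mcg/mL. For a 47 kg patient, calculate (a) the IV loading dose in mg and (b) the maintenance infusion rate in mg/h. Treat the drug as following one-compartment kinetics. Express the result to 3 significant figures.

(a) 1830 mg; (b) 18.0 mg/h

Total Vd = 1.3 × 47 = 61.10 L
Loading dose = Vd × C = 61.10 × 30 = 1833 mg
Convert clearance: 10 mL/min × 60 min/h ÷ 1000 mL/L = 0.6000 L/h
Infusion rate = 0.6000 L/h × 30 mg/L = 18.00 mg/h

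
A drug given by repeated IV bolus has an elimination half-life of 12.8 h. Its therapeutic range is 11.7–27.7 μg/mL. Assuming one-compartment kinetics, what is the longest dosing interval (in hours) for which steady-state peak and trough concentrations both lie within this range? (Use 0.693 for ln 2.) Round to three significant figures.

15.9 h

k = 0.693 / t½ = 0.693 / 12.8 = 0.05414 h⁻¹
Between IV bolus doses, concentration decays as C = C₀·e^(−kτ), so C_peak/C_trough = e^(kτ).
τ_max = ln(C_peak/C_trough) / k = ln(27.7/11.7) / 0.05414 = 0.8618 / 0.05414 = 15.92 h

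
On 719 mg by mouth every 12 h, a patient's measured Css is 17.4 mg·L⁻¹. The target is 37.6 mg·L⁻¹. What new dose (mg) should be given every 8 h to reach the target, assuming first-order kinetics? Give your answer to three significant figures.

1040 mg

With linear kinetics, Css is proportional to dose rate (D/τ) at fixed clearance.
D₂ = D₁ × (Css,target / Css,current) × (τ₂/τ₁) = 719 × (37.6/17.4) × (8/12) = 1036 mg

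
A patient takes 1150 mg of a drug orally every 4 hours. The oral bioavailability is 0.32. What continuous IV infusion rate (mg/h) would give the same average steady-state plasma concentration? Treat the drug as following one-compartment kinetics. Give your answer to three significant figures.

92.0 mg/h

Equivalent systemic input: infusion rate = F·D/τ.
Rate = 0.32 × 1150 / 4 = 92.00 mg/h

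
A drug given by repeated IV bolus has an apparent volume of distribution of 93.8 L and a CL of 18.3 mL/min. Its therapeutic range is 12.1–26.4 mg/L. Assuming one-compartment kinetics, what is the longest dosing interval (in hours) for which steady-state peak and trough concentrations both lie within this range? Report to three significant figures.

66.6 h

CL = 18.3 mL/min × 60/1000 = 1.098 L/h
k = CL / Vd = 1.098 / 93.80 = 0.01171 h⁻¹
Between IV bolus doses, concentration decays as C = C₀·e^(−kτ), so C_peak/C_trough = e^(kτ).
τ_max = ln(C_peak/C_trough) / k = ln(26.4/12.1) / 0.01171 = 0.7802 / 0.01171 = 66.63 h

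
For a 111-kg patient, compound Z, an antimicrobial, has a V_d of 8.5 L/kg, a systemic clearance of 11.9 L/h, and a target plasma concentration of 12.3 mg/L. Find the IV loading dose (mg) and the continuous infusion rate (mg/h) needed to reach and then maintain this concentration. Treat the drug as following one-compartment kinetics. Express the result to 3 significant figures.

(a) 11600 mg; (b) 146 mg/h

Vd(total) = 111 kg × 8.5 L/kg = 943.5 L
LD = Vd · C_target = 943.5 × 12.3 = 11610 mg
Infusion rate = 11.90 L/h × 12.3 mg/L = 146.4 mg/h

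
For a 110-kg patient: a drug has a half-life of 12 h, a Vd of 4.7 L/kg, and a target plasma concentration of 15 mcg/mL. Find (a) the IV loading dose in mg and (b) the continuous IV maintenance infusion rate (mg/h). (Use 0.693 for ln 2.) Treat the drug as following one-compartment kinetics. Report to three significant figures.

(a) 7760 mg; (b) 448 mg/h

Vd = 4.7 L/kg × 110 kg = 517.0 L
LD = Vd × C = 517.0 × 15 = 7755 mg
CL = 0.693 × Vd / t½ = 0.693 × 517.0 / 12 = 29.86 L/h
Infusion rate = CL × Css = 29.86 × 15 = 447.9 mg/h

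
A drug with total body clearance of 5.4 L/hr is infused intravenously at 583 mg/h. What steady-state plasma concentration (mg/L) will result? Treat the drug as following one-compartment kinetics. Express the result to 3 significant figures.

Css = rate / CL = 583 / 5.400 = 108.0 mg/L

108 mg/L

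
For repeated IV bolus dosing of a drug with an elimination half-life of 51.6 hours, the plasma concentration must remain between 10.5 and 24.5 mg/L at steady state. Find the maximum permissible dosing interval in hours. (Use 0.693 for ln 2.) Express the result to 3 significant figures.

k = 0.693 / t½ = 0.693 / 51.6 = 0.01343 h⁻¹
Between IV bolus doses, concentration decays as C = C₀·e^(−kτ), so C_peak/C_trough = e^(kτ).
τ_max = ln(C_peak/C_trough) / k = ln(24.5/10.5) / 0.01343 = 0.8473 / 0.01343 = 63.09 h

63.1 h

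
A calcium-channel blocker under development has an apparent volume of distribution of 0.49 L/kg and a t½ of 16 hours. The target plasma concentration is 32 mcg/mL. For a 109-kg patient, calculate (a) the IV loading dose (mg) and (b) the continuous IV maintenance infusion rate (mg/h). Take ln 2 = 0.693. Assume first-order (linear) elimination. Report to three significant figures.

(a) 1710 mg; (b) 74.0 mg/h

Vd = 0.49 L/kg × 109 kg = 53.41 L
LD = Vd × C = 53.41 × 32 = 1709 mg
CL = 0.693 × Vd / t½ = 0.693 × 53.41 / 16 = 2.313 L/h
Infusion rate = CL × Css = 2.313 × 32 = 74.02 mg/h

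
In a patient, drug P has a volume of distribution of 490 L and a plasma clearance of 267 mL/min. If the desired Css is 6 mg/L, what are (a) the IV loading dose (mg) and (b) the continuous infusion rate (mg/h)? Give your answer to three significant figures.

(a) 2940 mg; (b) 96.1 mg/h

LD = Vd · C_target = 490.0 × 6 = 2940 mg
CL = 267 mL/min = 267 × 0.06 = 16.02 L/h
Maintenance: replace elimination → rate = CL × Css = 16.02 × 6 = 96.12 mg/h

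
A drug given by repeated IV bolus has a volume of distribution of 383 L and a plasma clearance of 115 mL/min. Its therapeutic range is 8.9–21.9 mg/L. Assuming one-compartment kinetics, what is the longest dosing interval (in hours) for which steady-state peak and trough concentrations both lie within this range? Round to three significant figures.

Convert clearance: 115 mL/min × 60 min/h ÷ 1000 mL/L = 6.900 L/h
k = CL / Vd = 6.900 / 383.0 = 0.01802 h⁻¹
Between IV bolus doses, concentration decays as C = C₀·e^(−kτ), so C_peak/C_trough = e^(kτ).
τ_max = ln(C_peak/C_trough) / k = ln(21.9/8.9) / 0.01802 = 0.9004 / 0.01802 = 49.97 h

50.0 h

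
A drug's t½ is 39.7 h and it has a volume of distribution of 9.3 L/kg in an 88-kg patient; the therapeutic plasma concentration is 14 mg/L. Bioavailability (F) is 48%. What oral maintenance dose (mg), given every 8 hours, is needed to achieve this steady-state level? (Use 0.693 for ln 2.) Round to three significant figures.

Total Vd = 9.3 × 88 = 818.4 L
CL = 0.693 × Vd / t½ = 0.693 × 818.4 / 39.7 = 14.29 L/h
D = CL × Css × τ / F = 14.29 × 14 × 8 / 0.48 = 3334 mg

3330 mg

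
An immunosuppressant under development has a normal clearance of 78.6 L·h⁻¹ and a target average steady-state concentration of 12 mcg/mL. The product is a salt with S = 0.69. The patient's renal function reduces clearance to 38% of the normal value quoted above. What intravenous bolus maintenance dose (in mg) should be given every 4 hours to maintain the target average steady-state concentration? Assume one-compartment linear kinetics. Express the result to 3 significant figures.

Patient clearance = 0.38 × 78.60 = 29.87 L/h
D = CL × Css × τ / S = 29.87 × 12 × 4 / 0.69 = 2078 mg

2080 mg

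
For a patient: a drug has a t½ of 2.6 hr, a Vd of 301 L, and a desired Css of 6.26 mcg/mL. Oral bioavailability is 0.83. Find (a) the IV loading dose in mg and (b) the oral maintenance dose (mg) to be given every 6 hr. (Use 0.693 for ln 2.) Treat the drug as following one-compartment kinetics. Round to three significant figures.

LD = Vd × C = 301.0 × 6.26 = 1884 mg
CL = 0.693 × Vd / t½ = 0.693 × 301.0 / 2.6 = 80.23 L/h
D = CL × Css × τ / F = 80.23 × 6.26 × 6 / 0.83 = 3631 mg

(a) 1880 mg; (b) 3630 mg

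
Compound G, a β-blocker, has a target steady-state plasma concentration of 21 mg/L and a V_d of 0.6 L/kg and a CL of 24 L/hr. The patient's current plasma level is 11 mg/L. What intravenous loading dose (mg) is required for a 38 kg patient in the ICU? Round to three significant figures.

Total Vd = 0.6 × 38 = 22.80 L
LD is governed by Vd — clearance does not enter the loading-dose calculation.
Concentration deficit ΔC = 21 − 11 = 10.00 mg/L
LD = Vd × ΔC = 22.80 × 10.00 = 228.0 mg

228 mg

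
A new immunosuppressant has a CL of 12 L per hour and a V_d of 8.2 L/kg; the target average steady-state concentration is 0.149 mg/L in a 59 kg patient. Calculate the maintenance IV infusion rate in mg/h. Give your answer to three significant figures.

1.79 mg/h

Rate = CL × Css = 12.00 × 0.149 = 1.788 mg/h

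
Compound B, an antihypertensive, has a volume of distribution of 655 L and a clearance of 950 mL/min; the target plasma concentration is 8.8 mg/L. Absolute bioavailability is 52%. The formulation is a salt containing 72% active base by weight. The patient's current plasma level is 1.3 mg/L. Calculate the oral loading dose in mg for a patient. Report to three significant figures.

13100 mg

The loading dose fills Vd to the target concentration; clearance is irrelevant here.
Concentration deficit ΔC = 8.8 − 1.3 = 7.500 mg/L
LD = Vd × ΔC / F / S = 655.0 × 7.500 / 0.52 / 0.72 = 13120 mg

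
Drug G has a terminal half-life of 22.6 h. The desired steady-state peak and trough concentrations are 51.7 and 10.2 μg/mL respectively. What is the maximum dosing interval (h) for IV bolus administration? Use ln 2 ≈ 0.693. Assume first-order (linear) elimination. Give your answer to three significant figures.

52.9 h

k = 0.693 / t½ = 0.693 / 22.6 = 0.03066 h⁻¹
Between IV bolus doses, concentration decays as C = C₀·e^(−kτ), so C_peak/C_trough = e^(kτ).
τ_max = ln(C_peak/C_trough) / k = ln(51.7/10.2) / 0.03066 = 1.623 / 0.03066 = 52.94 h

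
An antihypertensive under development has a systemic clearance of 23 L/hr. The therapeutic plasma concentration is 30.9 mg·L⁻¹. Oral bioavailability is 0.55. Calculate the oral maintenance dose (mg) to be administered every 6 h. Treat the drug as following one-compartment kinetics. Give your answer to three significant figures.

7750 mg

At steady state, dose per interval replaces the amount cleared in that interval: F·D/τ = CL·Css.
D = CL × Css × τ / F = 23.00 × 30.9 × 6 / 0.55 = 7753 mg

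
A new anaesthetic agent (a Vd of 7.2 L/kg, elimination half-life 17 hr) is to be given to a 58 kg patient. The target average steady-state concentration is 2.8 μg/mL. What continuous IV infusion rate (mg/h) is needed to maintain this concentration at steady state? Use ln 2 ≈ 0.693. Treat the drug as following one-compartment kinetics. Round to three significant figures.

47.7 mg/h

Total Vd = 7.2 × 58 = 417.6 L
CL = 0.693 × Vd / t½ = 0.693 × 417.6 / 17 = 17.02 L/h
Infusion rate = CL × Css = 17.02 × 2.8 = 47.66 mg/h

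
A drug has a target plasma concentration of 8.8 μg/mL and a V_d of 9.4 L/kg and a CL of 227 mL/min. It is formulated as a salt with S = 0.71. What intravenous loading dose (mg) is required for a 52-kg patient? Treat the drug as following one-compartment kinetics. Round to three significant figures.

Total Vd = 9.4 × 52 = 488.8 L
LD = Vd × C / S = 488.8 × 8.800 / 0.71 = 6058 mg

6060 mg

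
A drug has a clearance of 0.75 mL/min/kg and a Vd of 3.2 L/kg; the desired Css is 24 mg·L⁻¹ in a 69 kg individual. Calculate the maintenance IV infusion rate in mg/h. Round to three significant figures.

CL = 0.75 mL/min/kg × 69 kg = 51.75 mL/min = 51.75 × 60/1000 = 3.105 L/h
Infusion rate = CL · Css = 3.105 L/h × 24 mg/L = 74.52 mg/h

74.5 mg/h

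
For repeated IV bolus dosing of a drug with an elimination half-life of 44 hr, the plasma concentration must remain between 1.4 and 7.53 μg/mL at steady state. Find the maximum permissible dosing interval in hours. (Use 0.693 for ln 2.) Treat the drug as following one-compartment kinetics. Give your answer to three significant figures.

k = 0.693 / t½ = 0.693 / 44 = 0.01575 h⁻¹
Between IV bolus doses, concentration decays as C = C₀·e^(−kτ), so C_peak/C_trough = e^(kτ).
τ_max = ln(C_peak/C_trough) / k = ln(7.53/1.4) / 0.01575 = 1.682 / 0.01575 = 106.8 h

107 h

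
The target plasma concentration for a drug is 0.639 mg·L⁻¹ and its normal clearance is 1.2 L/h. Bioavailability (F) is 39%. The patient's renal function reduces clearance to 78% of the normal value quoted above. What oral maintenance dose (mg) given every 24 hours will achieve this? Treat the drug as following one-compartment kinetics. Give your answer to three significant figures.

Patient clearance = 0.78 × 1.200 = 0.9360 L/h
D = CL × Css × τ / F = 0.9360 × 0.639 × 24 / 0.39 = 36.81 mg

36.8 mg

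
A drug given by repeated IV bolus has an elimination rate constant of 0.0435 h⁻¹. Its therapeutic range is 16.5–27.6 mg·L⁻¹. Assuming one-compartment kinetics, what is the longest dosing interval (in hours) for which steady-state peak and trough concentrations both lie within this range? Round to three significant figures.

11.8 h

Between IV bolus doses, concentration decays as C = C₀·e^(−kτ), so C_peak/C_trough = e^(kτ).
τ_max = ln(C_peak/C_trough) / k = ln(27.6/16.5) / 0.04350 = 0.5145 / 0.04350 = 11.83 h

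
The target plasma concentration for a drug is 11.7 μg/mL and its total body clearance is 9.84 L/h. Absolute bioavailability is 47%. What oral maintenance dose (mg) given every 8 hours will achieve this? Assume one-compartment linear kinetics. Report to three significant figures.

D = CL × Css × τ / F = 9.840 × 11.7 × 8 / 0.47 = 1960 mg

1960 mg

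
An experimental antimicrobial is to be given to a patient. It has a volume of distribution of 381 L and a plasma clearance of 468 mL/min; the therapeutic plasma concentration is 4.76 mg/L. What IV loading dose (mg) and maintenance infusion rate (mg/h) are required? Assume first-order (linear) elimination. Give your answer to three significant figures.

Loading: fill Vd to C_target → 381.0 L × 4.76 mg/L = 1814 mg
CL = 468 mL/min = 468 × 0.06 = 28.08 L/h
Maintenance infusion rate = CL × Css = 28.08 × 4.76 = 133.7 mg/h

(a) 1810 mg; (b) 134 mg/h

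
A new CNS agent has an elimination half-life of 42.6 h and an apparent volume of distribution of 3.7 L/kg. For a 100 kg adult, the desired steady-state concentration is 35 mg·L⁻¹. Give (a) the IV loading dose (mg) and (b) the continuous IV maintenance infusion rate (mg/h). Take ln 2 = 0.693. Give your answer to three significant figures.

Vd(total) = 100 kg × 3.7 L/kg = 370.0 L
LD = Vd × C = 370.0 × 35 = 12950 mg
CL = 0.693 × Vd / t½ = 0.693 × 370.0 / 42.6 = 6.019 L/h
Infusion rate = CL × Css = 6.019 × 35 = 210.7 mg/h

(a) 13000 mg; (b) 211 mg/h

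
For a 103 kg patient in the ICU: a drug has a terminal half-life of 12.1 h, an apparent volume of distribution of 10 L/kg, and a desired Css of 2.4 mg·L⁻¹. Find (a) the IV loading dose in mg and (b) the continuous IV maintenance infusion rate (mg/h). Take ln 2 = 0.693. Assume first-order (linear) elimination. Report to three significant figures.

Vd(total) = 103 kg × 10 L/kg = 1030 L
LD = Vd × C = 1030 × 2.4 = 2472 mg
CL = 0.693 × Vd / t½ = 0.693 × 1030 / 12.1 = 58.99 L/h
Infusion rate = CL × Css = 58.99 × 2.4 = 141.6 mg/h

(a) 2470 mg; (b) 142 mg/h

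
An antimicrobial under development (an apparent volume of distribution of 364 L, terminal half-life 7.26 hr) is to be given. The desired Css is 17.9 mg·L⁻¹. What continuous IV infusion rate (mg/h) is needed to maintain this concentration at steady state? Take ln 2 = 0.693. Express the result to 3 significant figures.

CL = 0.693 × Vd / t½ = 0.693 × 364.0 / 7.26 = 34.75 L/h
Infusion rate = CL × Css = 34.75 × 17.9 = 622.0 mg/h

622 mg/h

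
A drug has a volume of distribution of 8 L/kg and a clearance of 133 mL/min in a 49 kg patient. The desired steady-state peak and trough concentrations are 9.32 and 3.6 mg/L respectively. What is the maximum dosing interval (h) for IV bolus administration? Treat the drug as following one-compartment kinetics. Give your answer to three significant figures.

46.7 h

Vd(total) = 49 kg × 8 L/kg = 392.0 L
CL = 133 mL/min = 133 × 0.06 = 7.980 L/h
k = CL / Vd = 7.980 / 392.0 = 0.02036 h⁻¹
Between IV bolus doses, concentration decays as C = C₀·e^(−kτ), so C_peak/C_trough = e^(kτ).
τ_max = ln(C_peak/C_trough) / k = ln(9.32/3.6) / 0.02036 = 0.9512 / 0.02036 = 46.72 h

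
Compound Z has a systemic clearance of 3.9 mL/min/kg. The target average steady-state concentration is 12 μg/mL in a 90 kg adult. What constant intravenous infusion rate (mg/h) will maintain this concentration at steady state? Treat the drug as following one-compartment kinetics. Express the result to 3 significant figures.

253 mg/h

CL = 3.9 mL/min/kg × 90 kg = 351.0 mL/min = 351.0 × 60/1000 = 21.06 L/h
At steady state, infusion rate equals elimination rate: rate in = CL × Css.
Rate = CL × Css = 21.06 × 12 = 252.7 mg/h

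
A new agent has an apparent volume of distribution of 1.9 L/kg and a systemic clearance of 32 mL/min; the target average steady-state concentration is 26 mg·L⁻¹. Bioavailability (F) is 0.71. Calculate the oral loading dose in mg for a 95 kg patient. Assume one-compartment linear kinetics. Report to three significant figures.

6610 mg

Total Vd = 1.9 × 95 = 180.5 L
LD = Vd × C / F = 180.5 × 26.00 / 0.71 = 6610 mg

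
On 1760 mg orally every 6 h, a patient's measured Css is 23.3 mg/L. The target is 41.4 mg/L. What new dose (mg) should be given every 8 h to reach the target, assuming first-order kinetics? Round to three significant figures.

4170 mg

With linear kinetics, Css is proportional to dose rate (D/τ) at fixed clearance.
D₂ = D₁ × (Css,target / Css,current) × (τ₂/τ₁) = 1760 × (41.4/23.3) × (8/6) = 4170 mg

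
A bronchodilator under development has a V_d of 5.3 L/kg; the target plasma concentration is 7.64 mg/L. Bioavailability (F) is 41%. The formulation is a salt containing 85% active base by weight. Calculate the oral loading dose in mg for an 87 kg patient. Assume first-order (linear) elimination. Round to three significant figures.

10100 mg

Total Vd = 5.3 × 87 = 461.1 L
The loading dose fills Vd to the target concentration.
LD = Vd × C / F / S = 461.1 × 7.640 / 0.41 / 0.85 = 10110 mg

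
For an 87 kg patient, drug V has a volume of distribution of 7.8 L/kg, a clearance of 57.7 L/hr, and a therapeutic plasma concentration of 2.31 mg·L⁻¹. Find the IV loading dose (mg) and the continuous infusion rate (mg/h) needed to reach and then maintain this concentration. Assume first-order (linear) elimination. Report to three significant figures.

(a) 1570 mg; (b) 133 mg/h

Total Vd = 7.8 × 87 = 678.6 L
LD = Vd · C_target = 678.6 × 2.31 = 1568 mg
Maintenance infusion rate = CL × Css = 57.70 × 2.31 = 133.3 mg/h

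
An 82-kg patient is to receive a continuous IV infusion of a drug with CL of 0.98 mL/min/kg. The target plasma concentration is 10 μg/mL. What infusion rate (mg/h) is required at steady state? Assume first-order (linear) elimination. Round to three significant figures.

CL = 0.98 mL/min/kg × 82 kg = 80.36 mL/min = 80.36 × 60/1000 = 4.822 L/h
At steady state, infusion rate equals elimination rate: rate in = CL × Css.
Rate = CL × Css = 4.822 × 10 = 48.22 mg/h

48.2 mg/h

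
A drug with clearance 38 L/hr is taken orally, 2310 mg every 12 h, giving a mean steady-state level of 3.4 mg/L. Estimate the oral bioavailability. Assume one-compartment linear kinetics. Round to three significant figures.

0.671

F·D/τ = CL·Css at steady state → F = CL·Css·τ / D.
F = 38 × 3.4 × 12 / 2310 = 0.671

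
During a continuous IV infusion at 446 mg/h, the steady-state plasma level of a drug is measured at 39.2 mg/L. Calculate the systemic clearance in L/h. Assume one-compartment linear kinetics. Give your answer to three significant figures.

11.4 L/h

At steady state, infusion rate = CL × Css, so CL = rate / Css.
CL = 446 / 39.2 = 11.38 L/h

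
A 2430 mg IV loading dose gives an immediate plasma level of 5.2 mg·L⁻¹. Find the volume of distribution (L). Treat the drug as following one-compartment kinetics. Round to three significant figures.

Immediately after an IV bolus, C₀ = Dose / Vd, so Vd = Dose / C₀.
Vd = 2430 / 5.2 = 467.3 L

467 L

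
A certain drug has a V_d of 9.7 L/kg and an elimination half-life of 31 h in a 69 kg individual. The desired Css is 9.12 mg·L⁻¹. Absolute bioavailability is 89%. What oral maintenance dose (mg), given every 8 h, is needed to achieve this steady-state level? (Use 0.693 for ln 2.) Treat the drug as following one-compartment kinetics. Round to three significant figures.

1230 mg

Vd(total) = 69 kg × 9.7 L/kg = 669.3 L
CL = ln 2 · Vd / t½ = 0.693 × 669.3 / 31 = 14.96 L/h
D = CL × Css × τ / F = 14.96 × 9.12 × 8 / 0.89 = 1226 mg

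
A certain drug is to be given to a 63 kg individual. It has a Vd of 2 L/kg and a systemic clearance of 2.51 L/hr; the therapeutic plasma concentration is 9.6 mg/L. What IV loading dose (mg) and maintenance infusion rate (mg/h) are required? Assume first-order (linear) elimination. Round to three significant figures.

(a) 1210 mg; (b) 24.1 mg/h

Vd = 2 L/kg × 63 kg = 126.0 L
LD = Vd · C_target = 126.0 × 9.6 = 1210 mg
Infusion rate = 2.510 L/h × 9.6 mg/L = 24.10 mg/h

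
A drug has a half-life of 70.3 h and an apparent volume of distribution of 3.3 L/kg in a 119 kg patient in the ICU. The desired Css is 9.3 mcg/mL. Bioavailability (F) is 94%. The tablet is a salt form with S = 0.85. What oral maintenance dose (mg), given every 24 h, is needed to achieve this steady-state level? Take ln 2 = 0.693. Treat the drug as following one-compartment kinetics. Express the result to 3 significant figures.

Vd(total) = 119 kg × 3.3 L/kg = 392.7 L
k = 0.693/70.3 = 0.009858 h⁻¹, so CL = k·Vd = 0.009858 × 392.7 = 3.871 L/h
D = CL × Css × τ / F / S = 3.871 × 9.3 × 24 / 0.94 / 0.85 = 1081 mg

1080 mg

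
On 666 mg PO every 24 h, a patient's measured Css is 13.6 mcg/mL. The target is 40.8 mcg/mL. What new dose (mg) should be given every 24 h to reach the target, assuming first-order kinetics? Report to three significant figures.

2000 mg

For first-order elimination, Css ∝ F·D/(CL·τ); F and CL are unchanged, so Css ∝ D/τ.
D₂ = D₁ × (Css,target / Css,current) = 666 × 40.8/13.6 = 1998 mg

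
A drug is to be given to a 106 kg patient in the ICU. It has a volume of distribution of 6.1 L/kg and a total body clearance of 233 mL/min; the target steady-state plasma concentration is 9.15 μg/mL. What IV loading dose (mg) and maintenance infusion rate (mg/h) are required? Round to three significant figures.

(a) 5920 mg; (b) 128 mg/h

Vd = 6.1 L/kg × 106 kg = 646.6 L
Loading: fill Vd to C_target → 646.6 L × 9.15 mg/L = 5916 mg
CL = 233 mL/min = 233 × 0.06 = 13.98 L/h
Infusion rate = 13.98 L/h × 9.15 mg/L = 127.9 mg/h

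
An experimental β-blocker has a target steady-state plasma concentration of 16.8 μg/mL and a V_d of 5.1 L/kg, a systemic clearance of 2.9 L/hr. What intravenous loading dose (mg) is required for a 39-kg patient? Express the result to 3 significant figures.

Vd(total) = 39 kg × 5.1 L/kg = 198.9 L
LD = Vd × C = 198.9 × 16.80 = 3342 mg

3340 mg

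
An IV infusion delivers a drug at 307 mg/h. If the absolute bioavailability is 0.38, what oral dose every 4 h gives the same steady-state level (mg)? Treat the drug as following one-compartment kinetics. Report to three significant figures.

3230 mg

To maintain the same Css, the systemic dosing rate must be unchanged: F·D/τ = infusion rate.
D = rate × τ / F = 307 × 4 / 0.38 = 3232 mg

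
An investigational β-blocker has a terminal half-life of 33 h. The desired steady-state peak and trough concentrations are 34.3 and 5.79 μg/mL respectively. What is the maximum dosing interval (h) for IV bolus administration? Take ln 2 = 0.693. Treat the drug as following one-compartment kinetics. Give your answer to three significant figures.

84.7 h

k = 0.693 / t½ = 0.693 / 33 = 0.02100 h⁻¹
Between IV bolus doses, concentration decays as C = C₀·e^(−kτ), so C_peak/C_trough = e^(kτ).
τ_max = ln(C_peak/C_trough) / k = ln(34.3/5.79) / 0.02100 = 1.779 / 0.02100 = 84.71 h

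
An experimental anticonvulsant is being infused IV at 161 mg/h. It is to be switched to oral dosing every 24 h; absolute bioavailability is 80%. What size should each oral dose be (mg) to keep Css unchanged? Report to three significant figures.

To maintain the same Css, the systemic dosing rate must be unchanged: F·D/τ = infusion rate.
D = rate × τ / F = 161 × 24 / 0.8 = 4830 mg

4830 mg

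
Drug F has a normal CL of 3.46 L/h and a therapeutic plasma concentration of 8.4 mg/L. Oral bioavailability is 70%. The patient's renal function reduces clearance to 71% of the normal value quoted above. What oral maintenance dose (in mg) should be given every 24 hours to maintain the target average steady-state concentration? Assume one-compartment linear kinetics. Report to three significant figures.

708 mg

Patient clearance = 0.71 × 3.460 = 2.457 L/h
D = CL × Css × τ / F = 2.457 × 8.4 × 24 / 0.7 = 707.6 mg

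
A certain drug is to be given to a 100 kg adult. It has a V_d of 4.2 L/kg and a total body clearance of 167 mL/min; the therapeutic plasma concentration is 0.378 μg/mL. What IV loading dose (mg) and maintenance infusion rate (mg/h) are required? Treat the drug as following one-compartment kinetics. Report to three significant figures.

(a) 159 mg; (b) 3.79 mg/h

Total Vd = 4.2 × 100 = 420.0 L
LD = Vd · C_target = 420.0 × 0.378 = 158.8 mg
Convert clearance: 167 mL/min × 60 min/h ÷ 1000 mL/L = 10.02 L/h
Maintenance infusion rate = CL × Css = 10.02 × 0.378 = 3.788 mg/h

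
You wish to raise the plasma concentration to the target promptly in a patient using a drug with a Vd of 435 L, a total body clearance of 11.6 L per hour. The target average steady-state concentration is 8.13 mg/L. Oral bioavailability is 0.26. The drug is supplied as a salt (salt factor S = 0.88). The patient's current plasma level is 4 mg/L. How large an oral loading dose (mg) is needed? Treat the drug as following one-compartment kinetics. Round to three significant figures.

7850 mg

LD is governed by Vd — clearance does not enter the loading-dose calculation.
Concentration deficit ΔC = 8.13 − 4 = 4.130 mg/L
LD = Vd × ΔC / F / S = 435.0 × 4.130 / 0.26 / 0.88 = 7852 mg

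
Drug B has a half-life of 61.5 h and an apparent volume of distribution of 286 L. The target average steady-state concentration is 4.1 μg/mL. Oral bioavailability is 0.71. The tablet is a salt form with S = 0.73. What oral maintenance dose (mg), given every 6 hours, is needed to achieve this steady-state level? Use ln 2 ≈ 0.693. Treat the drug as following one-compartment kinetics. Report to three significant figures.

153 mg

CL = 0.693 × Vd / t½ = 0.693 × 286.0 / 61.5 = 3.223 L/h
D = CL × Css × τ / F / S = 3.223 × 4.1 × 6 / 0.71 / 0.73 = 153.0 mg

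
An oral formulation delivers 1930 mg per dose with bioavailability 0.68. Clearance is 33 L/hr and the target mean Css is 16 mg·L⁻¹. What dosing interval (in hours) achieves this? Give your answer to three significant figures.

2.49 h

F·D/τ = CL·Css → τ = F·D / (CL·Css).
τ = 0.68 × 1930 / (33 × 16) = 2.486 h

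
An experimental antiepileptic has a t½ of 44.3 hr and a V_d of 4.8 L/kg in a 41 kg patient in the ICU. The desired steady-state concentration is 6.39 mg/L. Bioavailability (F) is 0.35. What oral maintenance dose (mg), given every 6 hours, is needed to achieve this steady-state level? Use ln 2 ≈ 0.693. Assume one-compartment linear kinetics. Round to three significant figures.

337 mg

Vd = 4.8 L/kg × 41 kg = 196.8 L
k = 0.693/44.3 = 0.01564 h⁻¹, so CL = k·Vd = 0.01564 × 196.8 = 3.078 L/h
D = CL × Css × τ / F = 3.078 × 6.39 × 6 / 0.35 = 337.2 mg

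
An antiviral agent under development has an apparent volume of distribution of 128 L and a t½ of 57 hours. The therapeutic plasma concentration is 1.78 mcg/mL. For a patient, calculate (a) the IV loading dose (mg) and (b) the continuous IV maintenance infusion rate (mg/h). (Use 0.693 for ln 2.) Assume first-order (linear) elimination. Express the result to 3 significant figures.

LD = Vd × C = 128.0 × 1.78 = 227.8 mg
CL = 0.693 × Vd / t½ = 0.693 × 128.0 / 57 = 1.556 L/h
Infusion rate = CL × Css = 1.556 × 1.78 = 2.770 mg/h

(a) 228 mg; (b) 2.77 mg/h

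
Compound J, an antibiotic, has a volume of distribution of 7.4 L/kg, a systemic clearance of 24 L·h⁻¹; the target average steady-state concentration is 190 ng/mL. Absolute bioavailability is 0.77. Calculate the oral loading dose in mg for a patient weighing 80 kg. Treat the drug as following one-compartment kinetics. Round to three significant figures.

146 mg

Total Vd = 7.4 × 80 = 592.0 L
C = 190 ng/mL = 0.1900 mg/L
LD = Vd × C / F = 592.0 × 0.1900 / 0.77 = 146.1 mg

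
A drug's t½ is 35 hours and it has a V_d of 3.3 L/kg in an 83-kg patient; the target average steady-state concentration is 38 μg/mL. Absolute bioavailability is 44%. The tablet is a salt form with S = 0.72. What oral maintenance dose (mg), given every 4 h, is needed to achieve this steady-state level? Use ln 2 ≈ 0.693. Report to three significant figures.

Vd = 3.3 L/kg × 83 kg = 273.9 L
CL = 0.693 × Vd / t½ = 0.693 × 273.9 / 35 = 5.423 L/h
D = CL × Css × τ / F / S = 5.423 × 38 × 4 / 0.44 / 0.72 = 2602 mg

2600 mg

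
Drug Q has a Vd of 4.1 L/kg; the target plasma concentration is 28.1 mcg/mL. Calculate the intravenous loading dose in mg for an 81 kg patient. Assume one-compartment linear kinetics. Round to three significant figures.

9330 mg

Vd(total) = 81 kg × 4.1 L/kg = 332.1 L
The loading dose fills Vd to the target concentration.
LD = Vd × C = 332.1 × 28.10 = 9332 mg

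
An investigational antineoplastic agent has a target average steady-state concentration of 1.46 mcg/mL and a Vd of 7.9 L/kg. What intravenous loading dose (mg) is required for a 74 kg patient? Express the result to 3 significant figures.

Vd = 7.9 L/kg × 74 kg = 584.6 L
LD = Vd × C = 584.6 × 1.460 = 853.5 mg

854 mg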